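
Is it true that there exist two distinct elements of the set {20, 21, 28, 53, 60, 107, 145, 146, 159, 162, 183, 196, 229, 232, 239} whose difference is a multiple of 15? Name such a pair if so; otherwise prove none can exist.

Residues mod 15: 20↦5, 21↦6, 28↦13, 53↦8, 60↦0, 107↦2, 145↦10, 146↦11, 159↦9, 162↦12, 183↦3, 196↦1, 229↦4, 232↦7, 239↦14.
No residue repeats among the 15 elements, so no pair has difference ≡ 0 (mod 15).

No such pair exists.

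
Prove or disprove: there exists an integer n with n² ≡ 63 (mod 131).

n = 71 works: 71² = 5041, and 5041 − 63 = 4978 = 38·131.

n = 71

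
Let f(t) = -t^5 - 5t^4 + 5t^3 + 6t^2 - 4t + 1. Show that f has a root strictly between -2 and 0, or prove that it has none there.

Such a root exists.

f(-2) = -55 and f(0) = 1, which have opposite signs.
Since f is a polynomial it is continuous on [-2, 0].
By the Intermediate Value Theorem f must vanish at some point of (-2, 0).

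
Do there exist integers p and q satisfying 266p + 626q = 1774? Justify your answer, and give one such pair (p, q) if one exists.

gcd(266, 626) = 2, and 2 divides 1774, so integer solutions exist.
Dividing through by 2 reduces the equation to 133p + 313q = 887.
Run the Euclidean algorithm on 313 and 133: 313 = 2·133 + 47, 133 = 2·47 + 39, 47 = 1·39 + 8, 39 = 4·8 + 7, 8 = 1·7 + 1, 7 = 7·1 + 0.
Back-substituting, 1 = 8 − 1·7 = 8 − (39 − 4·8) = −39 + 5·8 = −39 + 5·(47 − 1·39) = 5·47 − 6·39 = 5·47 − 6·(133 − 2·47) = −6·133 + 17·47 = −6·133 + 17·(313 − 2·133) = 17·313 − 40·133; that is, 133·(-40) + 313·17 = 1.
Multiplying through by 887: p = (-40)·887 = -35480, q = 17·887 = 15079 is a solution.
Shifting by a multiple of (313, −133) keeps it a solution: p = -35480 + 114·313 = 202, q = 15079 − 114·133 = -83.
Indeed 266·202 + 626·(-83) = 53732 − 51958 = 1774.

p = 202, q = -83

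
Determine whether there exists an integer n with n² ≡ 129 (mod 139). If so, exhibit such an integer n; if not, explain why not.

Take n = 44. Then 44² = 1936 = 13·139 + 129, so 44² ≡ 129 (mod 139).

n = 44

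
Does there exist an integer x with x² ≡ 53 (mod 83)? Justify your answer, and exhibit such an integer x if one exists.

83 is prime, so by Euler's criterion 53 is a square mod 83 iff 53^((83−1)/2) = 53^41 ≡ 1 (mod 83).
Squaring successively (mod 83): 53^2 = 2809 ≡ 70; 53^4 ≡ 70² = 4900 ≡ 3; 53^8 ≡ 3² = 9 ≡ 9; 53^16 ≡ 9² = 81 ≡ 81; 53^32 ≡ 81² = 6561 ≡ 4.
Since 41 = 32 + 8 + 1, 53^41 ≡ 4 · 9 · 53; multiplying out mod 83: 4·9 = 36 ≡ 36, then 36·53 = 1908 ≡ 82. Thus 53^41 ≡ 82 ≡ −1 (mod 83).
By Euler's criterion 53 is a quadratic non-residue mod 83: no x satisfies x² ≡ 53 (mod 83).

No, no such integer exists.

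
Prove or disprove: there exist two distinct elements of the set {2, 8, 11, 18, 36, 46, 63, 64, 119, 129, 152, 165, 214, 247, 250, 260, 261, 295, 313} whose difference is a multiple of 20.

There is no such pair.

Reduce each element modulo 20: 2↦2, 8↦8, 11↦11, 18↦18, 36↦16, 46↦6, 63↦3, 64↦4, 119↦19, 129↦9, 152↦12, 165↦5, 214↦14, 247↦7, 250↦10, 260↦0, 261↦1, 295↦15, 313↦13.
All 19 residues are distinct, so no two elements differ by a multiple of 20.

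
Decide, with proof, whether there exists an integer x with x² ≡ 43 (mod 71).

x = 16 works: 16² = 256, and 256 − 43 = 213 = 3·71.

x = 16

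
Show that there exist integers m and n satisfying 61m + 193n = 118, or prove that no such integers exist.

61 and 193 are coprime, so 61m + 193n ranges over all of ℤ.
Dividing repeatedly: 193 = 3·61 + 10, 61 = 6·10 + 1, 10 = 10·1 + 0.
Working back up the chain: 1 = 61 − 6·10 = 61 − 6·(193 − 3·61) = −6·193 + 19·61. So 61·19 + 193·(-6) = 1.
Times 118: 61·2242 + 193·(-708) = 118, so (2242, -708) solves it.
The general solution is m = 2242 + 193k, n = -708 − 61k; taking k = -11 gives the smaller pair m = 119, n = -37.
Indeed 61·119 + 193·(-37) = 7259 − 7141 = 118.

m = 119, n = -37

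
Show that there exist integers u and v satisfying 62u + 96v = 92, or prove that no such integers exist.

Every value of 62u + 96v is a multiple of gcd(62, 96) = 2; since 2 ∣ 92, solutions exist.
Dividing through by 2 reduces the equation to 31u + 48v = 46.
Run the Euclidean algorithm on 48 and 31: 48 = 1·31 + 17, 31 = 1·17 + 14, 17 = 1·14 + 3, 14 = 4·3 + 2, 3 = 1·2 + 1, 2 = 2·1 + 0.
Unwinding: 1 = 3 − 1·2 = 3 − (14 − 4·3) = −14 + 5·3 = −14 + 5·(17 − 1·14) = 5·17 − 6·14 = 5·17 − 6·(31 − 1·17) = −6·31 + 11·17 = −6·31 + 11·(48 − 1·31) = 11·48 − 17·31, i.e. 31·(-17) + 48·11 = 1.
Multiplying through by 46: u = (-17)·46 = -782, v = 11·46 = 506 is a solution.
The general solution is u = -782 + 48k, v = 506 − 31k; taking k = 17 gives the smaller pair u = 34, v = -21.
Check: 62·34 + 96·(-21) = 2108 − 2016 = 92. ✓

u = 34, v = -21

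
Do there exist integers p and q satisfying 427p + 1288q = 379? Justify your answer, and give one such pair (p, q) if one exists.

Any value of 427p + 1288q is a multiple of gcd(427, 1288) = 7.
But 379 = 7·54 + 1, so 7 ∤ 379.
Therefore 427p + 1288q = 379 has no solution in integers.

There are no such integers.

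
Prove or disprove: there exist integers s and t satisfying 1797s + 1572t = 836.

No, no such integers exist.

Both 1797 and 1572 are divisible by gcd(1797, 1572) = 3, hence so is any combination 1797s + 1572t.
However 836 leaves remainder 2 on division by 3.
Therefore 1797s + 1572t = 836 has no solution in integers.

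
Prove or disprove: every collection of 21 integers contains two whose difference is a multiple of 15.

Each integer lies in one of the 15 residue classes modulo 15.
Since 21 > 15, two of the 21 integers must share a residue class by the pigeonhole principle; call them a and b.
Their difference a − b is then a multiple of 15.

True.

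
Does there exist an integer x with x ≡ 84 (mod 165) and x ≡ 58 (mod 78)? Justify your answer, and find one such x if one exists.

No, no such integer exists.

Reduce both congruences modulo 3, which divides 165 and 78: they say x ≡ 84 (mod 3) and x ≡ 58 (mod 3).
However 84 ≡ 0 and 58 ≡ 1 (mod 3), and 0 ≠ 1.
Hence the system has no solution.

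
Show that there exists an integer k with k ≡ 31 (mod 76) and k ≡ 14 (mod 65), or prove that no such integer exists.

Since 76 and 65 share no common factor, CRT says the pair of congruences has a solution (unique mod 4940).
Any solution of the first congruence is k = 31 + 76t; substituting into the second, 76t ≡ 14 − 31 ≡ 48 (mod 65).
76 ≡ 11 (mod 65), so this reads 11t ≡ 48 (mod 65). To invert 11 modulo 65: 65 = 5·11 + 10, 11 = 1·10 + 1, 10 = 10·1 + 0, and unwinding, 1 = 11 − 1·10 = 11 − (65 − 5·11) = −65 + 6·11. Thus 11⁻¹ ≡ 6 (mod 65).
Therefore t ≡ 6·48 = 288 ≡ 28 (mod 65).
With t = 28: k = 31 + 76·28 = 2159.
Check: 2159 mod 76 = 31, 2159 mod 65 = 14. ✓

k = 2159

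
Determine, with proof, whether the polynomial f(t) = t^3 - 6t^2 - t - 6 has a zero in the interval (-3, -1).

No such root exists.

The endpoint values f(-3) = -84 and f(-1) = -12 are both negative. Claim: f(t) < 0 for every t in (-3, -1).
Substitute t = -1 − u, where 0 < u < 2 on the interval. Expanding, f(-1 − u) = -u^3 - 9u^2 - 14u - 12.
All 4 nonzero coefficients of this polynomial in u are negative; hence for u > 0 the value is a sum of negative terms (the constant -12 among them).
Therefore f(t) < 0 throughout (-3, -1), and f has no zero there.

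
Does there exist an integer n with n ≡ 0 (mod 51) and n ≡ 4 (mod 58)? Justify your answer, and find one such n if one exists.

n = 816

gcd(51, 58) = 1, so the Chinese Remainder Theorem guarantees exactly one residue class mod 2958 satisfying both.
Any solution of the first congruence is n = 0 + 51t; substituting into the second, 51t ≡ 4 − 0 ≡ 4 (mod 58).
Note 51·33 = 1683 ≡ 1 (mod 58) (as 1683 − 1 = 29·58), so 51⁻¹ ≡ 33.
Therefore t ≡ 33·4 = 132 ≡ 16 (mod 58).
With t = 16: n = 0 + 51·16 = 816.
Check: 816 mod 51 = 0, 816 mod 58 = 4. ✓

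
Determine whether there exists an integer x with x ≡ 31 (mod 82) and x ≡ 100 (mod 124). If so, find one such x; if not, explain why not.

There is no such integer.

gcd(82, 124) = 2. If x ≡ 31 (mod 82) and x ≡ 100 (mod 124), then x ≡ 31 (mod 2) and x ≡ 100 (mod 2).
However 31 ≡ 1 and 100 ≡ 0 (mod 2), and 1 ≠ 0.
So no integer satisfies both congruences.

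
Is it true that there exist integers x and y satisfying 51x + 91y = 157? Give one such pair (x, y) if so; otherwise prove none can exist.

x = 12, y = -5

51 and 91 are coprime, so 51x + 91y ranges over all of ℤ.
Run the Euclidean algorithm on 91 and 51: 91 = 1·51 + 40, 51 = 1·40 + 11, 40 = 3·11 + 7, 11 = 1·7 + 4, 7 = 1·4 + 3, 4 = 1·3 + 1, 3 = 3·1 + 0.
Back-substituting, 1 = 4 − 1·3 = 4 − (7 − 1·4) = −7 + 2·4 = −7 + 2·(11 − 1·7) = 2·11 − 3·7 = 2·11 − 3·(40 − 3·11) = −3·40 + 11·11 = −3·40 + 11·(51 − 1·40) = 11·51 − 14·40 = 11·51 − 14·(91 − 1·51) = −14·91 + 25·51; that is, 51·25 + 91·(-14) = 1.
Times 157: 51·3925 + 91·(-2198) = 157, so (3925, -2198) solves it.
The general solution is x = 3925 + 91k, y = -2198 − 51k; taking k = -43 gives the smaller pair x = 12, y = -5.
Check: 51·12 + 91·(-5) = 612 − 455 = 157. ✓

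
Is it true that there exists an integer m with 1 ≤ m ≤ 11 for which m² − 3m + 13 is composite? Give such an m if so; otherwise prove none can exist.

No, no such integer m in that range exists.

The values for m = 1, 2, …, 11 are 11, 11, 13, 17, 23, 31, 41, 53, 67, 83, 101, and each of these is prime.
So no value in the range makes the expression composite.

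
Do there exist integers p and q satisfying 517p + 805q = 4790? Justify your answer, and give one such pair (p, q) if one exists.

p = 425, q = -267

Since gcd(517, 805) = 1, every integer is an integer combination of 517 and 805.
Dividing repeatedly: 805 = 1·517 + 288, 517 = 1·288 + 229, 288 = 1·229 + 59, 229 = 3·59 + 52, 59 = 1·52 + 7, 52 = 7·7 + 3, 7 = 2·3 + 1, 3 = 3·1 + 0.
Unwinding: 1 = 7 − 2·3 = 7 − 2·(52 − 7·7) = −2·52 + 15·7 = −2·52 + 15·(59 − 1·52) = 15·59 − 17·52 = 15·59 − 17·(229 − 3·59) = −17·229 + 66·59 = −17·229 + 66·(288 − 1·229) = 66·288 − 83·229 = 66·288 − 83·(517 − 1·288) = −83·517 + 149·288 = −83·517 + 149·(805 − 1·517) = 149·805 − 232·517, i.e. 517·(-232) + 805·149 = 1.
Multiplying through by 4790: p = (-232)·4790 = -1111280, q = 149·4790 = 713710 is a solution.
The general solution is p = -1111280 + 805k, q = 713710 − 517k; taking k = 1381 gives the smaller pair p = 425, q = -267.
Check: 517·425 + 805·(-267) = 219725 − 214935 = 4790. ✓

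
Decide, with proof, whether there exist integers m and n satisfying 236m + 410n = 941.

No, no such integers exist.

Any value of 236m + 410n is a multiple of gcd(236, 410) = 2.
But 941 is not a multiple of 2 (it leaves remainder 1).
Hence no integers m, n satisfy the equation.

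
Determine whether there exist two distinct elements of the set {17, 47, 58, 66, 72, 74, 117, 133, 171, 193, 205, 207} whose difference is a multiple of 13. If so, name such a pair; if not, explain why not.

No, no such pair exists.

Reduce each element modulo 13: 17↦4, 47↦8, 58↦6, 66↦1, 72↦7, 74↦9, 117↦0, 133↦3, 171↦2, 193↦11, 205↦10, 207↦12.
These 12 residues are pairwise different, hence no difference of two elements is divisible by 13.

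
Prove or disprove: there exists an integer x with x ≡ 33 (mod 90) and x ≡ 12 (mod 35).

gcd(90, 35) = 5. If x ≡ 33 (mod 90) and x ≡ 12 (mod 35), then x ≡ 33 (mod 5) and x ≡ 12 (mod 5).
These are incompatible: 33 − 12 = 21 is not divisible by 5.
Therefore no such x exists.

No, no such integer exists.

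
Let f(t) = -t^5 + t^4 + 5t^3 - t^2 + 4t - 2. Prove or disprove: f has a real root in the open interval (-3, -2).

Yes, f has a root in the interval.

f(-3) = 166 and f(-2) = -6, which have opposite signs.
Since f is a polynomial it is continuous on [-3, -2].
By the Intermediate Value Theorem, f takes the value 0 somewhere in the open interval.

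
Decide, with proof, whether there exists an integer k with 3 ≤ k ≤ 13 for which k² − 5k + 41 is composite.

At k = 9: 9² − 5·9 + 41 = 77 = 7·11, which is composite.

k = 9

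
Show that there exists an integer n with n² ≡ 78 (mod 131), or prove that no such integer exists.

Apply Euler's criterion with the prime 131: 78 is a quadratic residue iff 78^65 ≡ 1 (mod 131), and a non-residue iff it is ≡ −1.
Squaring successively (mod 131): 78^2 = 6084 ≡ 58; 78^4 ≡ 58² = 3364 ≡ 89; 78^8 ≡ 89² = 7921 ≡ 61; 78^16 ≡ 61² = 3721 ≡ 53; 78^32 ≡ 53² = 2809 ≡ 58; 78^64 ≡ 58² = 3364 ≡ 89.
Since 65 = 64 + 1, 78^65 ≡ 89 · 78; multiplying out mod 131: 89·78 = 6942 ≡ 130. Thus 78^65 ≡ 130 ≡ −1 (mod 131).
By Euler's criterion 78 is a quadratic non-residue mod 131: no n satisfies n² ≡ 78 (mod 131).

No such integer exists.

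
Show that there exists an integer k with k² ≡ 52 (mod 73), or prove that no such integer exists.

Apply Euler's criterion with the prime 73: 52 is a quadratic residue iff 52^36 ≡ 1 (mod 73), and a non-residue iff it is ≡ −1.
Repeated squaring mod 73: 52^2 = 2704 ≡ 3; 52^4 ≡ 3² = 9 ≡ 9; 52^8 ≡ 9² = 81 ≡ 8; 52^16 ≡ 8² = 64 ≡ 64; 52^32 ≡ 64² = 4096 ≡ 8.
Since 36 = 32 + 4, 52^36 ≡ 8 · 9; multiplying out mod 73: 8·9 = 72 ≡ 72. Thus 52^36 ≡ 72 ≡ −1 (mod 73).
The value −1 means 52 is a non-residue modulo 73, so k² ≡ 52 (mod 73) is impossible.

No, no such integer exists.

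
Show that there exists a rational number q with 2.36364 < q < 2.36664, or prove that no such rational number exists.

q = 97/41

Look for a denominator N such that an integer falls strictly between N·2.36364 and N·2.36664. N = 41 works: 41·2.36364 = 96.90924 < 97 < 97.03224 = 41·2.36664.
So q = 97/41 works: it is a ratio of integers, and dividing 41·2.36364 < 97 < 41·2.36664 through by 41 gives 2.36364 < 97/41 < 2.36664.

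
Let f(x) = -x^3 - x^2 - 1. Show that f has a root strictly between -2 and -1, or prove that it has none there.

Yes, f has a root in the interval.

f(-2) = 3 and f(-1) = -1, which have opposite signs.
As a polynomial, f is continuous on every closed interval.
By the Intermediate Value Theorem, f takes the value 0 somewhere in the open interval.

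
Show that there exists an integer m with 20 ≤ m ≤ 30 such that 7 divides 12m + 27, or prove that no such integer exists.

Scanning upward from m = 20 gives 267, 279, 291, 303, none divisible by 7. Try m = 24: 12·24 + 27 = 315 = 45·7, which is divisible by 7.

m = 24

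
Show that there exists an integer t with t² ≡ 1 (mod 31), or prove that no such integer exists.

Take t = 1. Then 1² = 1, and since 0 ≤ 1 < 31 this is already reduced: 1² ≡ 1 (mod 31).

t = 1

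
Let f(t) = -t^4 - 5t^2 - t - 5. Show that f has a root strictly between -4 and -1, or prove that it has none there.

The endpoint values f(-4) = -337 and f(-1) = -10 are both negative. Claim: f(t) < 0 for every t in (-4, -1).
Substitute t = -1 − u, where 0 < u < 3 on the interval. Expanding, f(-1 − u) = -u^4 - 4u^3 - 11u^2 - 13u - 10.
All 5 nonzero coefficients of this polynomial in u are negative; hence for u > 0 the value is a sum of negative terms (the constant -10 among them).
Therefore f(t) < 0 throughout (-4, -1), and f has no zero there.

No such root exists.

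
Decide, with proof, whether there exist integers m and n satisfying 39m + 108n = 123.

Since gcd(39, 108) = 3 and 123 = 3·41, Bézout's identity guarantees a solution.
Dividing through by 3 reduces the equation to 13m + 36n = 41.
Euclidean algorithm: 36 = 2·13 + 10, 13 = 1·10 + 3, 10 = 3·3 + 1, 3 = 3·1 + 0.
Unwinding: 1 = 10 − 3·3 = 10 − 3·(13 − 1·10) = −3·13 + 4·10 = −3·13 + 4·(36 − 2·13) = 4·36 − 11·13, i.e. 13·(-11) + 36·4 = 1.
Scaling by 41 gives the particular solution (m, n) = (-451, 164).
Shifting by a multiple of (36, −13) keeps it a solution: m = -451 + 13·36 = 17, n = 164 − 13·13 = -5.
Check: 39·17 + 108·(-5) = 663 − 540 = 123. ✓

m = 17, n = -5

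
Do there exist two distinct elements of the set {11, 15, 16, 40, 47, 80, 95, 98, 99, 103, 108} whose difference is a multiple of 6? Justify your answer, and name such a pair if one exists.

11 and 47 are such a pair.

11 mod 6 = 5 and 47 mod 6 = 5, so 47 − 11 = 36 = 6·6.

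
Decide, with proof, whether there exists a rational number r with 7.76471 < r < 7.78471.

r = 70/9

Look for a denominator N such that an integer falls strictly between N·7.76471 and N·7.78471. N = 9 works: 9·7.76471 = 69.88239 < 70 < 70.06239 = 9·7.78471.
So r = 70/9 works: it is a ratio of integers, and dividing 9·7.76471 < 70 < 9·7.78471 through by 9 gives 7.76471 < 70/9 < 7.78471.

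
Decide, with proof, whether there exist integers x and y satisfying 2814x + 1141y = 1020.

gcd(2814, 1141) = 7, so every integer of the form 2814x + 1141y is a multiple of 7.
But 1020 is not a multiple of 7 (it leaves remainder 5).
So the equation is unsolvable over ℤ.

No such integers exist.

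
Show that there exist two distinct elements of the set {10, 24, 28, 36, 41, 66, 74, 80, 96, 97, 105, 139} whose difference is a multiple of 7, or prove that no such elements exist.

10 mod 7 = 3 and 24 mod 7 = 3, so 24 − 10 = 14 = 2·7.

The pair (10, 24) works.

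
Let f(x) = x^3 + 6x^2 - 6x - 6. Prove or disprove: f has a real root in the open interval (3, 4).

No such root exists.

f(3) = 57 and f(4) = 130, both positive, so a sign-change argument is unavailable; we show f keeps this sign on the whole interval.
Substitute x = 3 + u, where 0 < u < 1 on the interval. Expanding, f(3 + u) = u^3 + 15u^2 + 57u + 57.
All 4 nonzero coefficients of this polynomial in u are positive; hence for u > 0 the value is a sum of positive terms (the constant 57 among them).
Therefore f(x) > 0 throughout (3, 4), and f has no zero there.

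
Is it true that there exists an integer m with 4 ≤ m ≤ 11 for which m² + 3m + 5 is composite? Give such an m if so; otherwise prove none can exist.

At m = 8: 8² + 3·8 + 5 = 93 = 3·31, which is composite.

m = 8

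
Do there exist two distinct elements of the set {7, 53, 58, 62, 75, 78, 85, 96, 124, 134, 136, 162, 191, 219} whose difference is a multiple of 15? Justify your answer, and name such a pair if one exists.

No, no such pair exists.

Reduce each element modulo 15: 7↦7, 53↦8, 58↦13, 62↦2, 75↦0, 78↦3, 85↦10, 96↦6, 124↦4, 134↦14, 136↦1, 162↦12, 191↦11, 219↦9.
No residue repeats among the 14 elements, so no pair has difference ≡ 0 (mod 15).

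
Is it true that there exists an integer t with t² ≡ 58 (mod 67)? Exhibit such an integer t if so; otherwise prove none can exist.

Apply Euler's criterion with the prime 67: 58 is a quadratic residue iff 58^33 ≡ 1 (mod 67), and a non-residue iff it is ≡ −1.
Repeated squaring mod 67: 58^2 = 3364 ≡ 14; 58^4 ≡ 14² = 196 ≡ 62; 58^8 ≡ 62² = 3844 ≡ 25; 58^16 ≡ 25² = 625 ≡ 22; 58^32 ≡ 22² = 484 ≡ 15.
Since 33 = 32 + 1, 58^33 ≡ 15 · 58; multiplying out mod 67: 15·58 = 870 ≡ 66. Thus 58^33 ≡ 66 ≡ −1 (mod 67).
The value −1 means 58 is a non-residue modulo 67, so t² ≡ 58 (mod 67) is impossible.

No, no such integer exists.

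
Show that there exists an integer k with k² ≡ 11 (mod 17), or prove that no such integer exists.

Computing k² mod 17 for k = 0, 1, …, 8 (enough, by the symmetry k ↦ 17 − k) gives 0, 1, 4, 9, 16, 8, 2, 15, 13.
The set of squares mod 17 is therefore {0, 1, 2, 4, 8, 9, 13, 15, 16}, which does not contain 11.
Hence no integer k has k² ≡ 11 (mod 17).

There is no such integer.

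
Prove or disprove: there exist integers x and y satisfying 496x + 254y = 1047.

Both 496 and 254 are divisible by gcd(496, 254) = 2, hence so is any combination 496x + 254y.
However 1047 leaves remainder 1 on division by 2.
Hence no integers x, y satisfy the equation.

No such integers exist.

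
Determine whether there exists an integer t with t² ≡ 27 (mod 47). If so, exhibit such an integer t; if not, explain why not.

Take t = 11. Then 11² = 121 = 2·47 + 27, so 11² ≡ 27 (mod 47).

t = 11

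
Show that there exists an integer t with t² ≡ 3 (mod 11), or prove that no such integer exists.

t = 6

t = 6 works: 6² = 36, and 36 − 3 = 33 = 3·11.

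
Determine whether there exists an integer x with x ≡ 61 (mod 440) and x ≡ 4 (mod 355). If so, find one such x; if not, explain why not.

No, no such integer exists.

Reduce both congruences modulo 5, which divides 440 and 355: they say x ≡ 61 (mod 5) and x ≡ 4 (mod 5).
But 61 mod 5 = 1 while 4 mod 5 = 4, a contradiction.
Therefore no such x exists.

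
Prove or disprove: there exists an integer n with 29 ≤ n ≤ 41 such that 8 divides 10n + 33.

There is no such integer n in that range.

For n = 29, 30, …, 41 the values of 10n + 33 modulo 8 are 3, 5, 7, 1, 3, 5, 7, 1, 3, 5, 7, 1, 3 respectively.
Since 0 is absent from this list, 8 ∤ 10n + 33 for every n with 29 ≤ n ≤ 41.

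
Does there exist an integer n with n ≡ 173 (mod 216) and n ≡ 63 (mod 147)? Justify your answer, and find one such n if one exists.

No such integer exists.

Both moduli are multiples of 3 = gcd(216, 147), so any solution would satisfy n ≡ 173 and n ≡ 63 modulo 3 simultaneously.
But 173 mod 3 = 2 while 63 mod 3 = 0, a contradiction.
So no integer satisfies both congruences.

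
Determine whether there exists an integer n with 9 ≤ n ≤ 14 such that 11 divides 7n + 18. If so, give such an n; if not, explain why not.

At n = 10 we get 7·10 + 18 = 88, and 88 = 11·8.

n = 10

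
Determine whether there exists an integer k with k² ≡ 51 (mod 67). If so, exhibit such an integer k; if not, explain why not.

No, no such integer exists.

Apply Euler's criterion with the prime 67: 51 is a quadratic residue iff 51^33 ≡ 1 (mod 67), and a non-residue iff it is ≡ −1.
Repeated squaring mod 67: 51^2 = 2601 ≡ 55; 51^4 ≡ 55² = 3025 ≡ 10; 51^8 ≡ 10² = 100 ≡ 33; 51^16 ≡ 33² = 1089 ≡ 17; 51^32 ≡ 17² = 289 ≡ 21.
Since 33 = 32 + 1, 51^33 ≡ 21 · 51; multiplying out mod 67: 21·51 = 1071 ≡ 66. Thus 51^33 ≡ 66 ≡ −1 (mod 67).
The value −1 means 51 is a non-residue modulo 67, so k² ≡ 51 (mod 67) is impossible.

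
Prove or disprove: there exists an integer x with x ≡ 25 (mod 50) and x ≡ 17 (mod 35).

No such integer exists.

Both moduli are multiples of 5 = gcd(50, 35), so any solution would satisfy x ≡ 25 and x ≡ 17 modulo 5 simultaneously.
But 25 mod 5 = 0 while 17 mod 5 = 2, a contradiction.
Therefore no such x exists.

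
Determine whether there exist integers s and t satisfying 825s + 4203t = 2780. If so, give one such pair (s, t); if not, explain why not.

There are no such integers.

gcd(825, 4203) = 3, so every integer of the form 825s + 4203t is a multiple of 3.
But 2780 is not a multiple of 3 (it leaves remainder 2).
Therefore 825s + 4203t = 2780 has no solution in integers.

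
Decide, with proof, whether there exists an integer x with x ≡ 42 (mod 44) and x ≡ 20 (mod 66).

Here gcd(44, 66) = 22, and both 42 and 20 leave remainder 20 mod 22, so the system is consistent.
Step through x = 42, 42 + 44, 42 + 2·44, …: the values 42, 86 reduce mod 66 to 42, 20. The value 86 hits 20.
Check: 86 mod 44 = 42, 86 mod 66 = 20. ✓

x = 86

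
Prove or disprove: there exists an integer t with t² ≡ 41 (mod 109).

No, no such integer exists.

109 is prime, so by Euler's criterion 41 is a square mod 109 iff 41^((109−1)/2) = 41^54 ≡ 1 (mod 109).
Squaring successively (mod 109): 41^2 = 1681 ≡ 46; 41^4 ≡ 46² = 2116 ≡ 45; 41^8 ≡ 45² = 2025 ≡ 63; 41^16 ≡ 63² = 3969 ≡ 45; 41^32 ≡ 45² = 2025 ≡ 63.
Since 54 = 32 + 16 + 4 + 2, 41^54 ≡ 63 · 45 · 45 · 46; multiplying out mod 109: 63·45 = 2835 ≡ 1, then 1·45 = 45 ≡ 45, then 45·46 = 2070 ≡ 108. Thus 41^54 ≡ 108 ≡ −1 (mod 109).
The value −1 means 41 is a non-residue modulo 109, so t² ≡ 41 (mod 109) is impossible.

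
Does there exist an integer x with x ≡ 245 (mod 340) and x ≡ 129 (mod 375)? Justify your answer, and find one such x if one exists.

There is no such integer.

gcd(340, 375) = 5. If x ≡ 245 (mod 340) and x ≡ 129 (mod 375), then x ≡ 245 (mod 5) and x ≡ 129 (mod 5).
However 245 ≡ 0 and 129 ≡ 4 (mod 5), and 0 ≠ 4.
So no integer satisfies both congruences.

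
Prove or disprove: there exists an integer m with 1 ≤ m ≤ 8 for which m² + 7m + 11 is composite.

m = 4

At m = 4: 4² + 7·4 + 11 = 55 = 5·11, which is composite.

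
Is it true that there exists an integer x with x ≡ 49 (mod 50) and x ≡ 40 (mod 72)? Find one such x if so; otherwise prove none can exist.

Reduce both congruences modulo 2, which divides 50 and 72: they say x ≡ 49 (mod 2) and x ≡ 40 (mod 2).
But 49 mod 2 = 1 while 40 mod 2 = 0, a contradiction.
Therefore no such x exists.

No, no such integer exists.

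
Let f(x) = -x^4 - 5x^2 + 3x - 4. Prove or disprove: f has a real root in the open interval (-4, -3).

f has no root in that interval.

f(-4) = -352 and f(-3) = -139, both negative, so a sign-change argument is unavailable; we show f keeps this sign on the whole interval.
Shift to the endpoint -3: with x = -3 − u (0 < u < 1), one computes f(-3 − u) = -u^4 - 12u^3 - 59u^2 - 141u - 139.
The nonzero coefficients here are all negative, so for u > 0 every term is negative (or zero), and the constant term -139 is strictly negative.
Therefore f(x) < 0 throughout (-4, -3), and f has no zero there.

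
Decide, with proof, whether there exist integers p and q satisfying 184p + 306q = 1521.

gcd(184, 306) = 2, so every integer of the form 184p + 306q is a multiple of 2.
But 1521 = 2·760 + 1, so 2 ∤ 1521.
Hence no integers p, q satisfy the equation.

There are no such integers.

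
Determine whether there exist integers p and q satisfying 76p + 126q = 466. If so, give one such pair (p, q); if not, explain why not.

Every value of 76p + 126q is a multiple of gcd(76, 126) = 2; since 2 ∣ 466, solutions exist.
Dividing through by 2 reduces the equation to 38p + 63q = 233.
Euclidean algorithm: 63 = 1·38 + 25, 38 = 1·25 + 13, 25 = 1·13 + 12, 13 = 1·12 + 1, 12 = 12·1 + 0.
Working back up the chain: 1 = 13 − 1·12 = 13 − (25 − 1·13) = −25 + 2·13 = −25 + 2·(38 − 1·25) = 2·38 − 3·25 = 2·38 − 3·(63 − 1·38) = −3·63 + 5·38. So 38·5 + 63·(-3) = 1.
Times 233: 38·1165 + 63·(-699) = 233, so (1165, -699) solves it.
Shifting by a multiple of (63, −38) keeps it a solution: p = 1165 − 18·63 = 31, q = -699 + 18·38 = -15.
Indeed 76·31 + 126·(-15) = 2356 − 1890 = 466.

p = 31, q = -15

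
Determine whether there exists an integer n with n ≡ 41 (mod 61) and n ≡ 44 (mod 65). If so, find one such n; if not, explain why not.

n = 2969

Since 61 and 65 share no common factor, CRT says the pair of congruences has a solution (unique mod 3965).
Any solution of the first congruence is n = 41 + 61t; substituting into the second, 61t ≡ 44 − 41 ≡ 3 (mod 65).
Invert 61 mod 65 by the Euclidean algorithm: 65 = 1·61 + 4, 61 = 15·4 + 1, 4 = 4·1 + 0; back-substituting, 1 = 61 − 15·4 = 61 − 15·(65 − 1·61) = −15·65 + 16·61. Hence 61·16 ≡ 1, so 61⁻¹ ≡ 16 (mod 65).
Therefore t ≡ 16·3 = 48 (mod 65).
Taking t = 48 gives n = 41 + 61·48 = 2969.
Check: 2969 mod 61 = 41, 2969 mod 65 = 44. ✓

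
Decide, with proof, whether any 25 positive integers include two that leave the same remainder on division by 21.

Each integer lies in one of the 21 residue classes modulo 21.
Placing 25 integers into 21 classes, some class receives at least two — say a and b.
So a and b have equal remainders mod 21, which is exactly what was to be shown.

Yes, this is always true.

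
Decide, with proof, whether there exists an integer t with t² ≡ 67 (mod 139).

t = 117 works: 117² = 13689, and 13689 − 67 = 13622 = 98·139.

t = 117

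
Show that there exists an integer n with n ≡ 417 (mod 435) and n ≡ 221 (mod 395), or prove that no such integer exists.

gcd(435, 395) = 5. If n ≡ 417 (mod 435) and n ≡ 221 (mod 395), then n ≡ 417 (mod 5) and n ≡ 221 (mod 5).
However 417 ≡ 2 and 221 ≡ 1 (mod 5), and 2 ≠ 1.
Therefore no such n exists.

There is no such integer.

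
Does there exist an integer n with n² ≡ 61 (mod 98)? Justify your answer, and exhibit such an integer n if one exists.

Since 7 ∣ 98, a solution of n² ≡ 61 (mod 98) would also satisfy n² ≡ 61 ≡ 5 (mod 7).
Since (7 − n)² ≡ n² (mod 7), it suffices to square n = 0, 1, …, 3: the residues are 0, 1, 4, 2.
So the quadratic residues mod 7 are {0, 1, 2, 4}, and 5 is not among them.
Hence no integer n has n² ≡ 61 (mod 98).

There is no such integer.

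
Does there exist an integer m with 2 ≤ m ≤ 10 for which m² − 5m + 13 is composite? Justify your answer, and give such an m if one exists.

m = 10

At m = 10: 10² − 5·10 + 13 = 63 = 3·21, which is composite.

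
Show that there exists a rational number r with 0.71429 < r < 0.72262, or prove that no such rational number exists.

r = 13/18

Look for a denominator N such that an integer falls strictly between N·0.71429 and N·0.72262. N = 18 works: 18·0.71429 = 12.85722 < 13 < 13.00716 = 18·0.72262.
So r = 13/18 works: it is a ratio of integers, and dividing 18·0.71429 < 13 < 18·0.72262 through by 18 gives 0.71429 < 13/18 < 0.72262.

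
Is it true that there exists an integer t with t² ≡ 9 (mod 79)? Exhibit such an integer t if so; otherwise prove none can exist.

Take t = 3. Then 3² = 9, and since 0 ≤ 9 < 79 this is already reduced: 3² ≡ 9 (mod 79).

t = 3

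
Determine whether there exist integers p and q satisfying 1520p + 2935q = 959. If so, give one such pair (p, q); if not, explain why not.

Both 1520 and 2935 are divisible by gcd(1520, 2935) = 5, hence so is any combination 1520p + 2935q.
But 959 is not a multiple of 5 (it leaves remainder 4).
Hence no integers p, q satisfy the equation.

No such integers exist.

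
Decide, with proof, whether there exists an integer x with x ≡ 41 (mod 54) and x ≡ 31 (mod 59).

The moduli 54 and 59 are coprime, so by the Chinese Remainder Theorem a unique solution modulo 3186 exists.
Write x = 41 + 54t and require 41 + 54t ≡ 31 (mod 59), i.e. 54t ≡ 49 (mod 59).
To invert 54 modulo 59: 59 = 1·54 + 5, 54 = 10·5 + 4, 5 = 1·4 + 1, 4 = 4·1 + 0, and unwinding, 1 = 5 − 1·4 = 5 − (54 − 10·5) = −54 + 11·5 = −54 + 11·(59 − 1·54) = 11·59 − 12·54. Thus 54⁻¹ ≡ -12 ≡ 47 (mod 59).
Multiplying by 47: t ≡ 47·49 = 2303 ≡ 2 (mod 59).
Taking t = 2 gives x = 41 + 54·2 = 149.
Verify: 149 = 2·54 + 41 and 149 = 2·59 + 31. ✓

x = 149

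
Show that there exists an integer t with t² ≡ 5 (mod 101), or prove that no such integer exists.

t = 45

t = 45 works: 45² = 2025, and 2025 − 5 = 2020 = 20·101.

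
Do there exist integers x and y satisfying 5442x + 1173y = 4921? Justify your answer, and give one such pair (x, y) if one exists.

gcd(5442, 1173) = 3, so every integer of the form 5442x + 1173y is a multiple of 3.
However 4921 leaves remainder 1 on division by 3.
Therefore 5442x + 1173y = 4921 has no solution in integers.

No, no such integers exist.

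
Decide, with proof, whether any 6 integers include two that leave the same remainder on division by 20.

No, the set {20, 21, 22, 23, 24, 25} is a counterexample.

Consider the 6 integers 20, 21, …, 25. They lie in distinct residue classes modulo 20, since 6 ≤ 20.
So no two of them leave the same remainder on division by 20; the claim fails for this set.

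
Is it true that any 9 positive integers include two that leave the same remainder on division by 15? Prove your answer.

Try 9 consecutive integers, 72, 73, …, 80. Their remainders mod 15 are 12, 13, 14, 0, 1, 2, 3, 4, 5 — pairwise different, as any 9 ≤ 15 consecutive integers have distinct residues.
Hence this collection has no pair with equal remainders mod 15, disproving the claim.

No; for instance {72, 73, 74, 75, 76, 77, 78, 79, 80} is a counterexample.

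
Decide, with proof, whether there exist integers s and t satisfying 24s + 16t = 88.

s = 1, t = 4

gcd(24, 16) = 8, and 8 divides 88, so integer solutions exist.
Dividing through by 8 reduces the equation to 3s + 2t = 11.
Run the Euclidean algorithm on 3 and 2: 3 = 1·2 + 1, 2 = 2·1 + 0.
Working back up the chain: 1 = 3 − 1·2. So 3·1 + 2·(-1) = 1.
Multiplying through by 11: s = 1·11 = 11, t = (-1)·11 = -11 is a solution.
Subtracting 5·2 from s and adding 5·3 to t gives the tidier solution (1, 4).
Check: 24·1 + 16·4 = 24 + 64 = 88. ✓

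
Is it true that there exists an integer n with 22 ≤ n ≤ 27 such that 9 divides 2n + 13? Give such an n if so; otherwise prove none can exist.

n = 25

For n = 22, 23, 24 the values 57, 59, 61 are not multiples of 9. Try n = 25: 2·25 + 13 = 63 = 7·9, which is divisible by 9.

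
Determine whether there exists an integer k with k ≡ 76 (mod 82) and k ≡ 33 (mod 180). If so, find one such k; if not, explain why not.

No such integer exists.

gcd(82, 180) = 2. If k ≡ 76 (mod 82) and k ≡ 33 (mod 180), then k ≡ 76 (mod 2) and k ≡ 33 (mod 2).
These are incompatible: 76 − 33 = 43 is not divisible by 2.
So no integer satisfies both congruences.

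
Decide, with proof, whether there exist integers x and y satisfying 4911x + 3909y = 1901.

gcd(4911, 3909) = 3, so every integer of the form 4911x + 3909y is a multiple of 3.
However 1901 leaves remainder 2 on division by 3.
Therefore 4911x + 3909y = 1901 has no solution in integers.

There are no such integers.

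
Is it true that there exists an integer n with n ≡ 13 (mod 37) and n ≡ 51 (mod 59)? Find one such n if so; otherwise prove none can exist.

The moduli 37 and 59 are coprime, so by the Chinese Remainder Theorem a unique solution modulo 2183 exists.
Write n = 13 + 37t and require 13 + 37t ≡ 51 (mod 59), i.e. 37t ≡ 38 (mod 59).
To invert 37 modulo 59: 59 = 1·37 + 22, 37 = 1·22 + 15, 22 = 1·15 + 7, 15 = 2·7 + 1, 7 = 7·1 + 0, and unwinding, 1 = 15 − 2·7 = 15 − 2·(22 − 1·15) = −2·22 + 3·15 = −2·22 + 3·(37 − 1·22) = 3·37 − 5·22 = 3·37 − 5·(59 − 1·37) = −5·59 + 8·37. Thus 37⁻¹ ≡ 8 (mod 59).
Multiplying by 8: t ≡ 8·38 = 304 ≡ 9 (mod 59).
Taking t = 9 gives n = 13 + 37·9 = 346.
Verify: 346 = 9·37 + 13 and 346 = 5·59 + 51. ✓

n = 346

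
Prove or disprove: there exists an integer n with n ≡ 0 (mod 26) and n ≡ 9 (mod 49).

n = 156

gcd(26, 49) = 1, so the Chinese Remainder Theorem guarantees exactly one residue class mod 1274 satisfying both.
Any solution of the first congruence is n = 0 + 26t; substituting into the second, 26t ≡ 9 − 0 ≡ 9 (mod 49).
Invert 26 mod 49 by the Euclidean algorithm: 49 = 1·26 + 23, 26 = 1·23 + 3, 23 = 7·3 + 2, 3 = 1·2 + 1, 2 = 2·1 + 0; back-substituting, 1 = 3 − 1·2 = 3 − (23 − 7·3) = −23 + 8·3 = −23 + 8·(26 − 1·23) = 8·26 − 9·23 = 8·26 − 9·(49 − 1·26) = −9·49 + 17·26. Hence 26·17 ≡ 1, so 26⁻¹ ≡ 17 (mod 49).
Multiplying by 17: t ≡ 17·9 = 153 ≡ 6 (mod 49).
With t = 6: n = 0 + 26·6 = 156.
Indeed 156 ≡ 0 (mod 26) and 156 ≡ 9 (mod 49).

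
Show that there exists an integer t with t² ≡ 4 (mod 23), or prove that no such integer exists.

Take t = 2. Then 2² = 4, and since 0 ≤ 4 < 23 this is already reduced: 2² ≡ 4 (mod 23).

t = 2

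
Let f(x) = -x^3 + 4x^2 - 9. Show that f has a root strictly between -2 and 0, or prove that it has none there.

f(-2) = 15 and f(0) = -9, which have opposite signs.
As a polynomial, f is continuous on every closed interval.
By the Intermediate Value Theorem f must vanish at some point of (-2, 0).

Such a root exists.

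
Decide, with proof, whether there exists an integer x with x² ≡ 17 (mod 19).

Take x = 13. Then 13² = 169 = 8·19 + 17, so 13² ≡ 17 (mod 19).

x = 13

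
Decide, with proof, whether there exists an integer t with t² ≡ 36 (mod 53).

Take t = 6. Then 6² = 36, and since 0 ≤ 36 < 53 this is already reduced: 6² ≡ 36 (mod 53).

t = 6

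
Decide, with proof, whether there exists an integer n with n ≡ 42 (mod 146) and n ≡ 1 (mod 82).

Both moduli are multiples of 2 = gcd(146, 82), so any solution would satisfy n ≡ 42 and n ≡ 1 modulo 2 simultaneously.
These are incompatible: 42 − 1 = 41 is not divisible by 2.
Hence the system has no solution.

No, no such integer exists.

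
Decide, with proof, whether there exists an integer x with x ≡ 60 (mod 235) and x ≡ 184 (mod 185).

Both moduli are multiples of 5 = gcd(235, 185), so any solution would satisfy x ≡ 60 and x ≡ 184 modulo 5 simultaneously.
These are incompatible: 60 − 184 = -124 is not divisible by 5.
Therefore no such x exists.

No such integer exists.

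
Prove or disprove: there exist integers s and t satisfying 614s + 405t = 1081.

614 and 405 are coprime, so 614s + 405t ranges over all of ℤ.
Dividing repeatedly: 614 = 1·405 + 209, 405 = 1·209 + 196, 209 = 1·196 + 13, 196 = 15·13 + 1, 13 = 13·1 + 0.
Working back up the chain: 1 = 196 − 15·13 = 196 − 15·(209 − 1·196) = −15·209 + 16·196 = −15·209 + 16·(405 − 1·209) = 16·405 − 31·209 = 16·405 − 31·(614 − 1·405) = −31·614 + 47·405. So 614·(-31) + 405·47 = 1.
Scaling by 1081 gives the particular solution (s, t) = (-33511, 50807).
Adding 83·405 to s and subtracting 83·614 from t gives the tidier solution (104, -155).
Indeed 614·104 + 405·(-155) = 63856 − 62775 = 1081.

s = 104, t = -155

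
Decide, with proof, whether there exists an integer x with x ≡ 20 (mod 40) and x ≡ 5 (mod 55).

The moduli are not coprime: gcd(40, 55) = 5. Compatibility requires 5 ∣ (5 − 20) = -15, which holds, so solutions exist.
The integers ≡ 20 (mod 40) are 20, 60, …; their remainders mod 55 are 20, 5, so x = 60 is the first that is ≡ 5 (mod 55).
Check: 60 mod 40 = 20, 60 mod 55 = 5. ✓

x = 60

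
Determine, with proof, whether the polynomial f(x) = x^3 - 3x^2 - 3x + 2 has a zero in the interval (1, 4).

Yes, f has a root in the interval.

f(1) = -3 and f(4) = 6, which have opposite signs.
As a polynomial, f is continuous on every closed interval.
By the Intermediate Value Theorem f must vanish at some point of (1, 4).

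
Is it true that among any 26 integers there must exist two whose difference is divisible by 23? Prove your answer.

Partition the integers by their residue mod 23; there are 23 classes.
Since 26 > 23, two of the 26 integers must share a residue class by the pigeonhole principle; call them a and b.
Their difference a − b is then a multiple of 23.

True.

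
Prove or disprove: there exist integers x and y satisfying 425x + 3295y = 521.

No, no such integers exist.

Any value of 425x + 3295y is a multiple of gcd(425, 3295) = 5.
But 521 is not a multiple of 5 (it leaves remainder 1).
So the equation is unsolvable over ℤ.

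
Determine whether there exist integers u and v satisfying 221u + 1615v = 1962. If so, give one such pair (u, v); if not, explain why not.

Any value of 221u + 1615v is a multiple of gcd(221, 1615) = 17.
However 1962 leaves remainder 7 on division by 17.
Hence no integers u, v satisfy the equation.

No such integers exist.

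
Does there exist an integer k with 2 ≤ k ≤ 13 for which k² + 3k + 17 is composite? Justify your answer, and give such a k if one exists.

k = 2

At k = 2: 2² + 3·2 + 17 = 27 = 3·9, which is composite.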